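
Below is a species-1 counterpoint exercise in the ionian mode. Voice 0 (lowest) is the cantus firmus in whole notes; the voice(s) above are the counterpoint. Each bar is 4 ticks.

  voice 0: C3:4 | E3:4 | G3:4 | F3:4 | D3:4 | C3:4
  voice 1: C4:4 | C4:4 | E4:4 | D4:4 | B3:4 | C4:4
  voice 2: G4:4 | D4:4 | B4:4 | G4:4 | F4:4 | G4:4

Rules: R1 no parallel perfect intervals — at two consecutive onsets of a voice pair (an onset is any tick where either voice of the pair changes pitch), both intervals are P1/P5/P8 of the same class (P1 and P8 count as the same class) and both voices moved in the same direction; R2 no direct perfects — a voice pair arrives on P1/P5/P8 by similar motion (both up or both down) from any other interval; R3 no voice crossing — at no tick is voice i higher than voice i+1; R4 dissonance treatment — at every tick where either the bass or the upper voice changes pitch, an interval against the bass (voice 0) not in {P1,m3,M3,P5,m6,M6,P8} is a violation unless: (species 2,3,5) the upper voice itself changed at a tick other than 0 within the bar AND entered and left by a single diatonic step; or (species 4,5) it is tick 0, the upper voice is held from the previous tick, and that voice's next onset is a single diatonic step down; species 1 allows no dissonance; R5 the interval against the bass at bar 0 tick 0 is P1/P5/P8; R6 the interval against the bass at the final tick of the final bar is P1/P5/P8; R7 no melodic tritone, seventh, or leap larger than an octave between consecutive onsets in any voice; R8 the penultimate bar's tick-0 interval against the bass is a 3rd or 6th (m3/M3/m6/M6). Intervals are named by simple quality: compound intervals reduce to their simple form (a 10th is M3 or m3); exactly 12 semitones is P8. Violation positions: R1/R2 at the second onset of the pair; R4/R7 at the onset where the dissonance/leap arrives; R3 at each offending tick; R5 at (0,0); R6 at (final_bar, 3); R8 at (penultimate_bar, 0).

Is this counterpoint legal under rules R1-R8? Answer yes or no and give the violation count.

bar 0: v0=C3 v1=C4 v2=G4 (P5)
bar 1: v0=E3 v1=C4 v2=D4 (m7)
bar 2: v0=G3 v1=E4 v2=B4 (M3)
bar 3: v0=F3 v1=D4 v2=G4 (M2)
bar 4: v0=D3 v1=B3 v2=F4 (m3)
bar 5: v0=C3 v1=C4 v2=G4 (P5)
  R4 @ bar1.0: E3/D4 m7 untreated
  R2 @ bar2.0: C4/D4 M2 -> E4/B4 P5 similar
  R4 @ bar3.0: F3/G4 M2 untreated
  R2 @ bar5.0: B3/F4 TT -> C4/G4 P5 similar

No (4 violations)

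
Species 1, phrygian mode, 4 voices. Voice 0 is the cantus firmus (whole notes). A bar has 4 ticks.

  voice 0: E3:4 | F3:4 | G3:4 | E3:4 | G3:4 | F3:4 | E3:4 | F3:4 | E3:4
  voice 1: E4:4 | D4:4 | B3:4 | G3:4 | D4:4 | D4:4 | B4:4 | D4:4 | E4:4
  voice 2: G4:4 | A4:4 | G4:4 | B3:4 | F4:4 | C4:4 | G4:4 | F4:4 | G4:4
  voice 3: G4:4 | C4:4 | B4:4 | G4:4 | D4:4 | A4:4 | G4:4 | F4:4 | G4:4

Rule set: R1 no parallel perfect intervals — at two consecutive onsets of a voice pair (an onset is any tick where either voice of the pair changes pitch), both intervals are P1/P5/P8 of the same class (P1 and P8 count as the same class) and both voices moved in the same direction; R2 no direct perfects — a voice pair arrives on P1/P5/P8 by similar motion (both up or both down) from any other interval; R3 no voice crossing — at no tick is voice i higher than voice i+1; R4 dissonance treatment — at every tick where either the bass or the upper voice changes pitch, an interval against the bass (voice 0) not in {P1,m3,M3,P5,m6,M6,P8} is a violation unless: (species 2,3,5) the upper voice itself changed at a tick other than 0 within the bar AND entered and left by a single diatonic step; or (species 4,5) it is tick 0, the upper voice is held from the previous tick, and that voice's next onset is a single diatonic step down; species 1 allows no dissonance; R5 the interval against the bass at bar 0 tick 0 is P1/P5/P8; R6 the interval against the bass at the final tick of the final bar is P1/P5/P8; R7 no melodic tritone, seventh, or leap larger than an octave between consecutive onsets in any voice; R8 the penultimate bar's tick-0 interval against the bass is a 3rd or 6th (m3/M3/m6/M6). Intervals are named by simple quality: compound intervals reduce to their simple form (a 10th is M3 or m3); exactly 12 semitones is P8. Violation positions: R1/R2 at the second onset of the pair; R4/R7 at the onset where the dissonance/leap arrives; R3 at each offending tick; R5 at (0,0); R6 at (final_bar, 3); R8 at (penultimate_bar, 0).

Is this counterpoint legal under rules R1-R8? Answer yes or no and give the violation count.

No (31 violations)

bar 0: v0=E3 v1=E4 v2=G4 v3=G4 (m3)
bar 1: v0=F3 v1=D4 v2=A4 v3=C4 (P5)
bar 2: v0=G3 v1=B3 v2=G4 v3=B4 (M3)
bar 3: v0=E3 v1=G3 v2=B3 v3=G4 (m3)
bar 4: v0=G3 v1=D4 v2=F4 v3=D4 (P5)
bar 5: v0=F3 v1=D4 v2=C4 v3=A4 (M3)
bar 6: v0=E3 v1=B4 v2=G4 v3=G4 (m3)
bar 7: v0=F3 v1=D4 v2=F4 v3=F4 (P8)
bar 8: v0=E3 v1=E4 v2=G4 v3=G4 (m3)
  R5 @ bar0.0: opens on m3
  R5 @ bar0.0: opens on m3
  R3 @ bar1.0: A4 above C4
  R3 @ bar1.1: A4 above C4
  R3 @ bar1.2: A4 above C4
  R3 @ bar1.3: A4 above C4
  R7 @ bar2.0: C4->B4 leap 11st
  R1 @ bar3.0: B3/B4 P8 -> G3/G4 P8 similar
  R2 @ bar3.0: G3/G4 P8 -> E3/B3 P5 similar
  R2 @ bar4.0: E3/G3 m3 -> G3/D4 P5 similar
  R3 @ bar4.0: F4 above D4
  R4 @ bar4.0: G3/F4 m7 untreated
  R7 @ bar4.0: B3->F4 leap 6st
  R3 @ bar4.1: F4 above D4
  R3 @ bar4.2: F4 above D4
  R3 @ bar4.3: F4 above D4
  R2 @ bar5.0: G3/F4 m7 -> F3/C4 P5 similar
  R3 @ bar5.0: D4 above C4
  R3 @ bar5.1: D4 above C4
  R3 @ bar5.2: D4 above C4
  R3 @ bar5.3: D4 above C4
  R3 @ bar6.0: B4 above G4
  R3 @ bar6.1: B4 above G4
  R3 @ bar6.2: B4 above G4
  R3 @ bar6.3: B4 above G4
  R1 @ bar7.0: G4/G4 P1 -> F4/F4 P1 similar
  R8 @ bar7.0: penult P8 not 3rd/6th
  R8 @ bar7.0: penult P8 not 3rd/6th
  R1 @ bar8.0: F4/F4 P1 -> G4/G4 P1 similar
  R6 @ bar8.3: closes on m3
  R6 @ bar8.3: closes on m3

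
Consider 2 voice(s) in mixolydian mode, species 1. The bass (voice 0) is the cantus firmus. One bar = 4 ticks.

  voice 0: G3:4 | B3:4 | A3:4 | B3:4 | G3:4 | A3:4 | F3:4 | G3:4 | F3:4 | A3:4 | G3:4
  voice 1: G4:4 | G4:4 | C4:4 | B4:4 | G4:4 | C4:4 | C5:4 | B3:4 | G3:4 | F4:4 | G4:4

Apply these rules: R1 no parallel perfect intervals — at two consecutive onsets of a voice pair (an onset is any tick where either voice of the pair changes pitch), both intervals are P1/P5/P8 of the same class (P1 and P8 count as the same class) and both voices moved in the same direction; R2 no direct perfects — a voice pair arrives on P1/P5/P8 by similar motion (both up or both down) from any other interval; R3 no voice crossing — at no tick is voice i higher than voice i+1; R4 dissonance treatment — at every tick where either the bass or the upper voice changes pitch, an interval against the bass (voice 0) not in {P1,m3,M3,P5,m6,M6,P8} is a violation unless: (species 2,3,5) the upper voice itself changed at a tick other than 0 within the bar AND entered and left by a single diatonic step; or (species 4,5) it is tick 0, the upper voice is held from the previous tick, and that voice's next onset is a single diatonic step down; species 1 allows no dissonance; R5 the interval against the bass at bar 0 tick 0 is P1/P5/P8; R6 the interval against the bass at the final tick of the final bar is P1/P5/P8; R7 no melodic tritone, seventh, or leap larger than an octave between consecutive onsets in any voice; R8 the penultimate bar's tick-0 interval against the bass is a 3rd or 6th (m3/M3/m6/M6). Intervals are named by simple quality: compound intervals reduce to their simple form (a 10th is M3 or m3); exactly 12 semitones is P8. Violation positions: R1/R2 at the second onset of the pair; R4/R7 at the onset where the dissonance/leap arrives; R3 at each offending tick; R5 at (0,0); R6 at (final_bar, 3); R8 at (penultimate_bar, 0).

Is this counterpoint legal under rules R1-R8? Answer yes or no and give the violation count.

No (6 violations)

bar 0: v0=G3 v1=G4 (P8)
bar 1: v0=B3 v1=G4 (m6)
bar 2: v0=A3 v1=C4 (m3)
bar 3: v0=B3 v1=B4 (P8)
bar 4: v0=G3 v1=G4 (P8)
bar 5: v0=A3 v1=C4 (m3)
bar 6: v0=F3 v1=C5 (P5)
bar 7: v0=G3 v1=B3 (M3)
bar 8: v0=F3 v1=G3 (M2)
bar 9: v0=A3 v1=F4 (m6)
bar 10: v0=G3 v1=G4 (P8)
  R2 @ bar3.0: A3/C4 m3 -> B3/B4 P8 similar
  R7 @ bar3.0: C4->B4 leap 11st
  R1 @ bar4.0: B3/B4 P8 -> G3/G4 P8 similar
  R7 @ bar7.0: C5->B3 leap 13st
  R4 @ bar8.0: F3/G3 M2 untreated
  R7 @ bar9.0: G3->F4 leap 10st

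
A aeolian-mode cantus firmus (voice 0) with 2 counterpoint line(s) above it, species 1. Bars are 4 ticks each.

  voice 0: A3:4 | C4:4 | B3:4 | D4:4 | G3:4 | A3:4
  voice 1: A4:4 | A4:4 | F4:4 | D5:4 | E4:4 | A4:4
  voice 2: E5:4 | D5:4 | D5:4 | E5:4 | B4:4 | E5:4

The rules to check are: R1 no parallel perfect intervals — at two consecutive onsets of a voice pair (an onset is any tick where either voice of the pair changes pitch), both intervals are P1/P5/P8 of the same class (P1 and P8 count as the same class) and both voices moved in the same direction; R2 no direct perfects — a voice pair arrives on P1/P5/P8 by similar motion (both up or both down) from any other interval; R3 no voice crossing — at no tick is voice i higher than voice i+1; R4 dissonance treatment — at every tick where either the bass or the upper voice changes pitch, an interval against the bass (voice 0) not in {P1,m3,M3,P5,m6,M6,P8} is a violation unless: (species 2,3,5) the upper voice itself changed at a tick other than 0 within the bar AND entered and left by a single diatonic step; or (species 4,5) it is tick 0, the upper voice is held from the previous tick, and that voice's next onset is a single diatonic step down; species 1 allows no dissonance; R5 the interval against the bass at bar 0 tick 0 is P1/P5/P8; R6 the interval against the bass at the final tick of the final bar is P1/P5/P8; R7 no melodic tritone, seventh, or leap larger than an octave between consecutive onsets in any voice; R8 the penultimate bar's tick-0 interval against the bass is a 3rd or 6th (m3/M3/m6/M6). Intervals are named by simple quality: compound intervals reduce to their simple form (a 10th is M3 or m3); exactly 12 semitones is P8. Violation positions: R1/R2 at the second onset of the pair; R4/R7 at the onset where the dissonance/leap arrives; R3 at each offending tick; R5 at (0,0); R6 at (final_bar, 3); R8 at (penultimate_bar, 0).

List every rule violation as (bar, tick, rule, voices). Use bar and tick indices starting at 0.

bar 0: v0=A3 v1=A4 v2=E5 downbeat P5
bar 1: v0=C4 v1=A4 v2=D5 downbeat M2
bar 2: v0=B3 v1=F4 v2=D5 downbeat m3
bar 3: v0=D4 v1=D5 v2=E5 downbeat M2
bar 4: v0=G3 v1=E4 v2=B4 downbeat M3
bar 5: v0=A3 v1=A4 v2=E5 downbeat P5
  -> R4 @ bar 1 tick 0 v(0, 2): C4/D5 M2 untreated
  -> R4 @ bar 2 tick 0 v(0, 1): B3/F4 TT untreated
  -> R2 @ bar 3 tick 0 v(0, 1): B3/F4 TT -> D4/D5 P8 similar
  -> R4 @ bar 3 tick 0 v(0, 2): D4/E5 M2 untreated
  -> R2 @ bar 4 tick 0 v(1, 2): D5/E5 M2 -> E4/B4 P5 similar
  -> R7 @ bar 4 tick 0 v(1,): D5->E4 leap 10st
  -> R1 @ bar 5 tick 0 v(1, 2): E4/B4 P5 -> A4/E5 P5 similar
  -> R2 @ bar 5 tick 0 v(0, 1): G3/E4 M6 -> A3/A4 P8 similar
  -> R2 @ bar 5 tick 0 v(0, 2): G3/B4 M3 -> A3/E5 P5 similar

(1, 0, R4, (0, 2))
(2, 0, R4, (0, 1))
(3, 0, R2, (0, 1))
(3, 0, R4, (0, 2))
(4, 0, R2, (1, 2))
(4, 0, R7, (1,))
(5, 0, R1, (1, 2))
(5, 0, R2, (0, 1))
(5, 0, R2, (0, 2))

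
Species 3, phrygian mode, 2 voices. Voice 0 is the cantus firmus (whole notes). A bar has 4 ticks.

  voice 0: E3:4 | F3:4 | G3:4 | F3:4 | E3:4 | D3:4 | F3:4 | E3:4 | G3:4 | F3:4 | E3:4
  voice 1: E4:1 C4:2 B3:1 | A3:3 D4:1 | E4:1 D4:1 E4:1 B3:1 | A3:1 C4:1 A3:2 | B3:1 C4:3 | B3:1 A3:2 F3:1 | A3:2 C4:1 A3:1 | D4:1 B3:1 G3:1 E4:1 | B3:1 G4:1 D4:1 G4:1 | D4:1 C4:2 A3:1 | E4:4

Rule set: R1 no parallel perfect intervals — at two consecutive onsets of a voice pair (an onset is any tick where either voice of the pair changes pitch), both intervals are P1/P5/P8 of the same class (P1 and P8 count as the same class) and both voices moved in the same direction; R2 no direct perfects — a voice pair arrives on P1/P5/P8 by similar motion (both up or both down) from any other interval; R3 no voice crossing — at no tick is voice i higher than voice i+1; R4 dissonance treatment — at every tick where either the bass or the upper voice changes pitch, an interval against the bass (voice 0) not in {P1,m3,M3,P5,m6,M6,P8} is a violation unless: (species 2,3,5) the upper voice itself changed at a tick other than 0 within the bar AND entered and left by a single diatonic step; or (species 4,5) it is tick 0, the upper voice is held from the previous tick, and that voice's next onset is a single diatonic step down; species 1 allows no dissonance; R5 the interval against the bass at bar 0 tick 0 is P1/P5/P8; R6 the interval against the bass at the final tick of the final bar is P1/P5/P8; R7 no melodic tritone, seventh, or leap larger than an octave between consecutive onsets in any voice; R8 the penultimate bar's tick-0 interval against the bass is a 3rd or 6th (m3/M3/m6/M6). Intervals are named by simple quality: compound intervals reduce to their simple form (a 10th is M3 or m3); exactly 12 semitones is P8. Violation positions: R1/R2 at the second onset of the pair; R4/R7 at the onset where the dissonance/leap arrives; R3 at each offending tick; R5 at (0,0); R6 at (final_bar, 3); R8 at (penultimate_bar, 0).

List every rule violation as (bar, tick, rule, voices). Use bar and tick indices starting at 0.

bar 0: v0=E3 v1=E4 downbeat P8
bar 1: v0=F3 v1=A3 downbeat M3
bar 2: v0=G3 v1=E4 downbeat M6
bar 3: v0=F3 v1=A3 downbeat M3
bar 4: v0=E3 v1=B3 downbeat P5
bar 5: v0=D3 v1=B3 downbeat M6
bar 6: v0=F3 v1=A3 downbeat M3
bar 7: v0=E3 v1=D4 downbeat m7
bar 8: v0=G3 v1=B3 downbeat M3
bar 9: v0=F3 v1=D4 downbeat M6
bar 10: v0=E3 v1=E4 downbeat P8
  -> R4 @ bar 7 tick 0 v(0, 1): E3/D4 m7 untreated

(7, 0, R4, (0, 1))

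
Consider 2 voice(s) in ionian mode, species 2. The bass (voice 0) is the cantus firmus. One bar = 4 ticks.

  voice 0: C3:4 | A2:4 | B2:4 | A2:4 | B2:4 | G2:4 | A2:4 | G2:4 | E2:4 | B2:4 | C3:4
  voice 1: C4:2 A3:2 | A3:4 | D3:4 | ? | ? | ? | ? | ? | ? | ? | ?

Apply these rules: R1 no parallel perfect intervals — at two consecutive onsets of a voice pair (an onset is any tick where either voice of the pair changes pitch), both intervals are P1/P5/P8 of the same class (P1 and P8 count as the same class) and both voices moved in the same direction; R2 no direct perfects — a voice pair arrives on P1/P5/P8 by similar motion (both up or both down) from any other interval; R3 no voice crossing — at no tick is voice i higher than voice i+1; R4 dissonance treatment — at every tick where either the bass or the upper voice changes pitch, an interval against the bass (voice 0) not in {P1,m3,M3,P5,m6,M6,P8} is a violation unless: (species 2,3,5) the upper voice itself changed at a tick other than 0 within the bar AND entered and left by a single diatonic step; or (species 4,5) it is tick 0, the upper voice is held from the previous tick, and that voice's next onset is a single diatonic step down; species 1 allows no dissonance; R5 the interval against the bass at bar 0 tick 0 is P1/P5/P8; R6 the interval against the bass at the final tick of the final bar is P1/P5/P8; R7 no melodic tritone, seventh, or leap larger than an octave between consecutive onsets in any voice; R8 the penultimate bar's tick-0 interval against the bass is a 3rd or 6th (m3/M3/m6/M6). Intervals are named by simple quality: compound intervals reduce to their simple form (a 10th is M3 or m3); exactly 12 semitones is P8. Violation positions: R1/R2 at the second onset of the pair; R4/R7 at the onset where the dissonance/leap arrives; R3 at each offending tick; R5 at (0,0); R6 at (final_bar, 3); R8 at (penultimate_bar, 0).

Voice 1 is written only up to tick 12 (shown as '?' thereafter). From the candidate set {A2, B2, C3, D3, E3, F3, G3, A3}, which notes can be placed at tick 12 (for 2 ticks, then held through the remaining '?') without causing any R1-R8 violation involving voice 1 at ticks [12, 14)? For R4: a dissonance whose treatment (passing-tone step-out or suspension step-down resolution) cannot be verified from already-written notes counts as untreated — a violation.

{A3, C3, E3, F3}

A2: violates R2
B2: violates R4
C3: legal
D3: violates R4
E3: legal
F3: legal
G3: violates R4
A3: legal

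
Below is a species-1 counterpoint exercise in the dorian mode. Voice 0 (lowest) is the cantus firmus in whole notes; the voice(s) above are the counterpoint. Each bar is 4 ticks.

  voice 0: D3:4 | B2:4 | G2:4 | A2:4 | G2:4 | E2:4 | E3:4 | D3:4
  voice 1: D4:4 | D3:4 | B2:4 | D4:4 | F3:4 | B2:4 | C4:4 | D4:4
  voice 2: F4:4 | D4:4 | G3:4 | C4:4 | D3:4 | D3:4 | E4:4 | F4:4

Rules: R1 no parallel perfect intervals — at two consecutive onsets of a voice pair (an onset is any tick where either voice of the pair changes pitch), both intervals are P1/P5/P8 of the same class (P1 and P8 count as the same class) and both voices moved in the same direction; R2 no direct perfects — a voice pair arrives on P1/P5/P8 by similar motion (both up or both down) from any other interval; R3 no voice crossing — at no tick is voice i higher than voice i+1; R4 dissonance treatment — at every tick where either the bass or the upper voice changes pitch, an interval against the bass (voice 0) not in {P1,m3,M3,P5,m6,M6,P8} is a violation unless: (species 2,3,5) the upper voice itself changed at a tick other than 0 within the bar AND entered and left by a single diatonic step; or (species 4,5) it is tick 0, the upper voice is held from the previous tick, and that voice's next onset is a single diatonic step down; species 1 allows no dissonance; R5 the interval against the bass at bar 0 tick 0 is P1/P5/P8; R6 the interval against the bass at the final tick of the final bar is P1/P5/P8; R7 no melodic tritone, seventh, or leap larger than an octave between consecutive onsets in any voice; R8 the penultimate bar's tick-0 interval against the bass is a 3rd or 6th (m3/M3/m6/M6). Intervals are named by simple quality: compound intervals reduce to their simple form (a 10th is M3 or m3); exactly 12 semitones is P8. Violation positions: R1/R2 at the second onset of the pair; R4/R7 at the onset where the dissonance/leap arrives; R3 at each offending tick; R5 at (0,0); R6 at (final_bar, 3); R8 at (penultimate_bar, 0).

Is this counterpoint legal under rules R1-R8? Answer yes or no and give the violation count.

bar 0: v0=D3 v1=D4 v2=F4 (m3)
bar 1: v0=B2 v1=D3 v2=D4 (m3)
bar 2: v0=G2 v1=B2 v2=G3 (P8)
bar 3: v0=A2 v1=D4 v2=C4 (m3)
bar 4: v0=G2 v1=F3 v2=D3 (P5)
bar 5: v0=E2 v1=B2 v2=D3 (m7)
bar 6: v0=E3 v1=C4 v2=E4 (P8)
bar 7: v0=D3 v1=D4 v2=F4 (m3)
  R5 @ bar0.0: opens on m3
  R2 @ bar1.0: D4/F4 m3 -> D3/D4 P8 similar
  R2 @ bar2.0: B2/D4 m3 -> G2/G3 P8 similar
  R3 @ bar3.0: D4 above C4
  R4 @ bar3.0: A2/D4 P4 untreated
  R7 @ bar3.0: B2->D4 leap 15st
  R3 @ bar3.1: D4 above C4
  R3 @ bar3.2: D4 above C4
  R3 @ bar3.3: D4 above C4
  R2 @ bar4.0: A2/C4 m3 -> G2/D3 P5 similar
  R3 @ bar4.0: F3 above D3
  R4 @ bar4.0: G2/F3 m7 untreated
  R7 @ bar4.0: C4->D3 leap 10st
  R3 @ bar4.1: F3 above D3
  R3 @ bar4.2: F3 above D3
  R3 @ bar4.3: F3 above D3
  R2 @ bar5.0: G2/F3 m7 -> E2/B2 P5 similar
  R4 @ bar5.0: E2/D3 m7 untreated
  R7 @ bar5.0: F3->B2 leap 6st
  R2 @ bar6.0: E2/D3 m7 -> E3/E4 P8 similar
  R7 @ bar6.0: B2->C4 leap 13st
  R7 @ bar6.0: D3->E4 leap 14st
  R8 @ bar6.0: penult P8 not 3rd/6th
  R6 @ bar7.3: closes on m3

No (24 violations)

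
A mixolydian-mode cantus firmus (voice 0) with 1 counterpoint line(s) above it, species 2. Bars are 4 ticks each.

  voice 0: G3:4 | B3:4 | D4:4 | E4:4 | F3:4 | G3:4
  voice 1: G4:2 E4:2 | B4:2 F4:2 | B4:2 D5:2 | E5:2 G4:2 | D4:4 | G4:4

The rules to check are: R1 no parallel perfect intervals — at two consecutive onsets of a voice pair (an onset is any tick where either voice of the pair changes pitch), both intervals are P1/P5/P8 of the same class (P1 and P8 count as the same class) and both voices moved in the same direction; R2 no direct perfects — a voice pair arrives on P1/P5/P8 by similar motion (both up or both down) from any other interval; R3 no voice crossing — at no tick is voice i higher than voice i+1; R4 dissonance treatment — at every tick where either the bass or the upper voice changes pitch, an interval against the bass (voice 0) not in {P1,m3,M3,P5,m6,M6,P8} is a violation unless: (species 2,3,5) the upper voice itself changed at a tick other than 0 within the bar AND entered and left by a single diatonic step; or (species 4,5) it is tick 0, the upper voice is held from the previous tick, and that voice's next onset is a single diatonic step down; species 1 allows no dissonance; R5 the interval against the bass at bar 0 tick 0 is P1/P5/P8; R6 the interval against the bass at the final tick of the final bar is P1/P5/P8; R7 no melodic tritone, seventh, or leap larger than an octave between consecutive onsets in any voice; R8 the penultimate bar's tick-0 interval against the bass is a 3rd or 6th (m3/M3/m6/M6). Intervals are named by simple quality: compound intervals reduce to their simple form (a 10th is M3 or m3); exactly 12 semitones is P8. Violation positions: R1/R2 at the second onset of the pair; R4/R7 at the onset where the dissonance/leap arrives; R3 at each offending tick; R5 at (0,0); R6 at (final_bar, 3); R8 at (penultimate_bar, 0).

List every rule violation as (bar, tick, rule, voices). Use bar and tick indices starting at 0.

bar 0: v0=G3 v1=G4 downbeat P8
bar 1: v0=B3 v1=B4 downbeat P8
bar 2: v0=D4 v1=B4 downbeat M6
bar 3: v0=E4 v1=E5 downbeat P8
bar 4: v0=F3 v1=D4 downbeat M6
bar 5: v0=G3 v1=G4 downbeat P8
  -> R2 @ bar 1 tick 0 v(0, 1): G3/E4 M6 -> B3/B4 P8 similar
  -> R4 @ bar 1 tick 2 v(0, 1): B3/F4 TT untreated
  -> R7 @ bar 1 tick 2 v(1,): B4->F4 leap 6st
  -> R7 @ bar 2 tick 0 v(1,): F4->B4 leap 6st
  -> R1 @ bar 3 tick 0 v(0, 1): D4/D5 P8 -> E4/E5 P8 similar
  -> R7 @ bar 4 tick 0 v(0,): E4->F3 leap 11st
  -> R2 @ bar 5 tick 0 v(0, 1): F3/D4 M6 -> G3/G4 P8 similar

(1, 0, R2, (0, 1))
(1, 2, R4, (0, 1))
(1, 2, R7, (1,))
(2, 0, R7, (1,))
(3, 0, R1, (0, 1))
(4, 0, R7, (0,))
(5, 0, R2, (0, 1))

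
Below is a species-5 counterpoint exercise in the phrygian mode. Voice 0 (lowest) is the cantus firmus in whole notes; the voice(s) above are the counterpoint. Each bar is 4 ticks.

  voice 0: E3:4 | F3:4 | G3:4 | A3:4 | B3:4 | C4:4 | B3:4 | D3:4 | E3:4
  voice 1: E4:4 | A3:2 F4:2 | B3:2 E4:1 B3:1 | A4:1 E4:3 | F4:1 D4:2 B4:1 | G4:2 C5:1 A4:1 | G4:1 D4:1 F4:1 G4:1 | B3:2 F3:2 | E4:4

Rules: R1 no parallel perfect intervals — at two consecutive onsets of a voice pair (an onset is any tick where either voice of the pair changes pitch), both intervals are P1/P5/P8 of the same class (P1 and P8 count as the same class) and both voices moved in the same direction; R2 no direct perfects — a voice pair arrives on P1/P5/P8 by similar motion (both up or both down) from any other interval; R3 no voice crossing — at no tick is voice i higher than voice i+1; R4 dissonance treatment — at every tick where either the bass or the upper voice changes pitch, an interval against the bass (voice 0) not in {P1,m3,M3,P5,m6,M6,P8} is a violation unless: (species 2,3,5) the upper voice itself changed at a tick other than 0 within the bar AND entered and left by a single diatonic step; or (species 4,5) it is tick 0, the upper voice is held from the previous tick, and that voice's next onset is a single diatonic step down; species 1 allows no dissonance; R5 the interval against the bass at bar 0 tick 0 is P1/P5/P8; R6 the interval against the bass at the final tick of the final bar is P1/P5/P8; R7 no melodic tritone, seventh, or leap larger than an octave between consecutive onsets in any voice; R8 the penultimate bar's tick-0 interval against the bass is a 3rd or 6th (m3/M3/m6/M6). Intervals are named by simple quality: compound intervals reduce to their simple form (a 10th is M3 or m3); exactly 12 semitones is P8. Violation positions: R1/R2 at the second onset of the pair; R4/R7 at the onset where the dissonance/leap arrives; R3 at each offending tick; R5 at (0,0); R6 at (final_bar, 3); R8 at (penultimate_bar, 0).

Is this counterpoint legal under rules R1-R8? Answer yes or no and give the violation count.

No (8 violations)

bar 0: v0=E3 v1=E4 (P8)
bar 1: v0=F3 v1=A3 (M3)
bar 2: v0=G3 v1=B3 (M3)
bar 3: v0=A3 v1=A4 (P8)
bar 4: v0=B3 v1=F4 (TT)
bar 5: v0=C4 v1=G4 (P5)
bar 6: v0=B3 v1=G4 (m6)
bar 7: v0=D3 v1=B3 (M6)
bar 8: v0=E3 v1=E4 (P8)
  R7 @ bar2.0: F4->B3 leap 6st
  R2 @ bar3.0: G3/B3 M3 -> A3/A4 P8 similar
  R7 @ bar3.0: B3->A4 leap 10st
  R4 @ bar4.0: B3/F4 TT untreated
  R4 @ bar6.2: B3/F4 TT untreated
  R7 @ bar7.2: B3->F3 leap 6st
  R2 @ bar8.0: D3/F3 m3 -> E3/E4 P8 similar
  R7 @ bar8.0: F3->E4 leap 11st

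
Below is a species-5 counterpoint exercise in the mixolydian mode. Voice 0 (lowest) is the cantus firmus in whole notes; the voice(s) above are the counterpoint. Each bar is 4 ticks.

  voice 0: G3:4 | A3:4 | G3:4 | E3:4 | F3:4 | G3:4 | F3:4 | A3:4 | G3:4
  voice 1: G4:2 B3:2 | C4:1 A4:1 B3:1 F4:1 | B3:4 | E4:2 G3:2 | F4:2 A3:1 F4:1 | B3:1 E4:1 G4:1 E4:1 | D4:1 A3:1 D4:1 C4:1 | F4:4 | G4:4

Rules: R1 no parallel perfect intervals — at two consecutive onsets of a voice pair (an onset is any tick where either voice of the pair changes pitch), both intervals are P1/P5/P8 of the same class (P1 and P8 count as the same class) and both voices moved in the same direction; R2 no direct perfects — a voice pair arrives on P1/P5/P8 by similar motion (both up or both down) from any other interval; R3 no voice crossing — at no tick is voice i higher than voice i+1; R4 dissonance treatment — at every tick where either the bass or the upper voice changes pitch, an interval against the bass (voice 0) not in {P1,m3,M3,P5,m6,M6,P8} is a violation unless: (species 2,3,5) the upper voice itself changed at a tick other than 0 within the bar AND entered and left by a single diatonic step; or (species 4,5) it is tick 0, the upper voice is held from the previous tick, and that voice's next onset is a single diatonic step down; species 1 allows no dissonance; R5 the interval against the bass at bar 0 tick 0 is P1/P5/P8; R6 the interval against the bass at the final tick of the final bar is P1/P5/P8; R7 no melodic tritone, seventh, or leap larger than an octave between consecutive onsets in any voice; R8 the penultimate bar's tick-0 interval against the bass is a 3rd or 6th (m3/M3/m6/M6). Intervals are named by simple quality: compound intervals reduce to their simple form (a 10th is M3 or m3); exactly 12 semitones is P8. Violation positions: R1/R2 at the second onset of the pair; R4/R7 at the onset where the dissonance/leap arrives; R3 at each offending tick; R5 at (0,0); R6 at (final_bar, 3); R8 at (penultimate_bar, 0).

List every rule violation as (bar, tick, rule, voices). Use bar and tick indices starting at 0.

bar 0: v0=G3 v1=G4 downbeat P8
bar 1: v0=A3 v1=C4 downbeat m3
bar 2: v0=G3 v1=B3 downbeat M3
bar 3: v0=E3 v1=E4 downbeat P8
bar 4: v0=F3 v1=F4 downbeat P8
bar 5: v0=G3 v1=B3 downbeat M3
bar 6: v0=F3 v1=D4 downbeat M6
bar 7: v0=A3 v1=F4 downbeat m6
bar 8: v0=G3 v1=G4 downbeat P8
  -> R4 @ bar 1 tick 2 v(0, 1): A3/B3 M2 untreated
  -> R7 @ bar 1 tick 2 v(1,): A4->B3 leap 10st
  -> R7 @ bar 1 tick 3 v(1,): B3->F4 leap 6st
  -> R7 @ bar 2 tick 0 v(1,): F4->B3 leap 6st
  -> R2 @ bar 4 tick 0 v(0, 1): E3/G3 m3 -> F3/F4 P8 similar
  -> R7 @ bar 4 tick 0 v(1,): G3->F4 leap 10st
  -> R7 @ bar 5 tick 0 v(1,): F4->B3 leap 6st

(1, 2, R4, (0, 1))
(1, 2, R7, (1,))
(1, 3, R7, (1,))
(2, 0, R7, (1,))
(4, 0, R2, (0, 1))
(4, 0, R7, (1,))
(5, 0, R7, (1,))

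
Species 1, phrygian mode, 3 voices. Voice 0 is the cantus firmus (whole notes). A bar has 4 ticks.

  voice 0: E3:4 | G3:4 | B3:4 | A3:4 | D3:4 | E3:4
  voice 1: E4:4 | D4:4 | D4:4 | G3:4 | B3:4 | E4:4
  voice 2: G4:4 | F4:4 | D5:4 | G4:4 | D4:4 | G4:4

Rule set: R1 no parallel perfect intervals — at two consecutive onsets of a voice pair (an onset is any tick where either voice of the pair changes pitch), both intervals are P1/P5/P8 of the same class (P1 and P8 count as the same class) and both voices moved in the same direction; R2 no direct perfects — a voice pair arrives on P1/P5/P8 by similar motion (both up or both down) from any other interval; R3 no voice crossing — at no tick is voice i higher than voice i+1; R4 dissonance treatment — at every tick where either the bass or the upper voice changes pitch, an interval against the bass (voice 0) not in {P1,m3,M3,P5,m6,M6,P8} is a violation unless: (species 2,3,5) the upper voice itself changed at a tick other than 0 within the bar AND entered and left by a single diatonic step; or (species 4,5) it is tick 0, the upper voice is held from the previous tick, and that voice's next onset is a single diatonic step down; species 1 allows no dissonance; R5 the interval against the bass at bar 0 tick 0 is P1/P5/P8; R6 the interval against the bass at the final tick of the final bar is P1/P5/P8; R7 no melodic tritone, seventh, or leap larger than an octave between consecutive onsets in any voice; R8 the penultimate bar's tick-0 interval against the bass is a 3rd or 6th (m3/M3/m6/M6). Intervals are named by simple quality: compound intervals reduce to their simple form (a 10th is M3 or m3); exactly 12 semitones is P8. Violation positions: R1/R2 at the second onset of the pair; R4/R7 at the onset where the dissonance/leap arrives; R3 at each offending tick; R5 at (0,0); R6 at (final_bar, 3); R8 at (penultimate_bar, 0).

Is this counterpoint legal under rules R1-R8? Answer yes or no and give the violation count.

No (13 violations)

bar 0: v0=E3 v1=E4 v2=G4 (m3)
bar 1: v0=G3 v1=D4 v2=F4 (m7)
bar 2: v0=B3 v1=D4 v2=D5 (m3)
bar 3: v0=A3 v1=G3 v2=G4 (m7)
bar 4: v0=D3 v1=B3 v2=D4 (P8)
bar 5: v0=E3 v1=E4 v2=G4 (m3)
  R5 @ bar0.0: opens on m3
  R4 @ bar1.0: G3/F4 m7 untreated
  R1 @ bar3.0: D4/D5 P8 -> G3/G4 P8 similar
  R3 @ bar3.0: A3 above G3
  R4 @ bar3.0: A3/G3 M2 untreated
  R4 @ bar3.0: A3/G4 m7 untreated
  R3 @ bar3.1: A3 above G3
  R3 @ bar3.2: A3 above G3
  R3 @ bar3.3: A3 above G3
  R2 @ bar4.0: A3/G4 m7 -> D3/D4 P8 similar
  R8 @ bar4.0: penult P8 not 3rd/6th
  R2 @ bar5.0: D3/B3 M6 -> E3/E4 P8 similar
  R6 @ bar5.3: closes on m3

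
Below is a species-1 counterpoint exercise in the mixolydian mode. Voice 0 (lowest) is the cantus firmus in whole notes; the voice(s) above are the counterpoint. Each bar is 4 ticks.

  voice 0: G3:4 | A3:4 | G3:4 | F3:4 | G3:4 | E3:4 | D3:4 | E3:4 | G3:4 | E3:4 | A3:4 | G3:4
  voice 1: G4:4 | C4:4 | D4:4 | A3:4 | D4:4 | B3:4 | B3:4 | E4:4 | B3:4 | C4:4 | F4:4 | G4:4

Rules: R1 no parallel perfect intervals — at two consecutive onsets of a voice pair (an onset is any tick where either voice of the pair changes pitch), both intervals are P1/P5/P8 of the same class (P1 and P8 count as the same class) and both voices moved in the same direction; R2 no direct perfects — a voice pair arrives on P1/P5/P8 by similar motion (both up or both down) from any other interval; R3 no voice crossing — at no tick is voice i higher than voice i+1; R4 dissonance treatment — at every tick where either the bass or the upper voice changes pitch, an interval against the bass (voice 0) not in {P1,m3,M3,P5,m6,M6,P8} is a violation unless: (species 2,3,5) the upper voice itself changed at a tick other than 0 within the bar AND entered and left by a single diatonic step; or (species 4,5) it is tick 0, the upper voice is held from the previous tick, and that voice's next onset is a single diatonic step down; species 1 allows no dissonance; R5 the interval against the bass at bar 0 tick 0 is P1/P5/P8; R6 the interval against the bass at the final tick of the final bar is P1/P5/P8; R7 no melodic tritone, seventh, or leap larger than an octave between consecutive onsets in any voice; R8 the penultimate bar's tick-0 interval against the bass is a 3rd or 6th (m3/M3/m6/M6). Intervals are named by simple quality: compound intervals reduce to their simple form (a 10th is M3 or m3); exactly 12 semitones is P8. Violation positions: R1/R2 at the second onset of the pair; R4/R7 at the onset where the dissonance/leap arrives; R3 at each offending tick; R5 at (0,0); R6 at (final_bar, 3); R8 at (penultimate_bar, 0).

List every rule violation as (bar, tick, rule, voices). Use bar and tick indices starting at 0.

bar 0: v0=G3 v1=G4 downbeat P8
bar 1: v0=A3 v1=C4 downbeat m3
bar 2: v0=G3 v1=D4 downbeat P5
bar 3: v0=F3 v1=A3 downbeat M3
bar 4: v0=G3 v1=D4 downbeat P5
bar 5: v0=E3 v1=B3 downbeat P5
bar 6: v0=D3 v1=B3 downbeat M6
bar 7: v0=E3 v1=E4 downbeat P8
bar 8: v0=G3 v1=B3 downbeat M3
bar 9: v0=E3 v1=C4 downbeat m6
bar 10: v0=A3 v1=F4 downbeat m6
bar 11: v0=G3 v1=G4 downbeat P8
  -> R2 @ bar 4 tick 0 v(0, 1): F3/A3 M3 -> G3/D4 P5 similar
  -> R1 @ bar 5 tick 0 v(0, 1): G3/D4 P5 -> E3/B3 P5 similar
  -> R2 @ bar 7 tick 0 v(0, 1): D3/B3 M6 -> E3/E4 P8 similar

(4, 0, R2, (0, 1))
(5, 0, R1, (0, 1))
(7, 0, R2, (0, 1))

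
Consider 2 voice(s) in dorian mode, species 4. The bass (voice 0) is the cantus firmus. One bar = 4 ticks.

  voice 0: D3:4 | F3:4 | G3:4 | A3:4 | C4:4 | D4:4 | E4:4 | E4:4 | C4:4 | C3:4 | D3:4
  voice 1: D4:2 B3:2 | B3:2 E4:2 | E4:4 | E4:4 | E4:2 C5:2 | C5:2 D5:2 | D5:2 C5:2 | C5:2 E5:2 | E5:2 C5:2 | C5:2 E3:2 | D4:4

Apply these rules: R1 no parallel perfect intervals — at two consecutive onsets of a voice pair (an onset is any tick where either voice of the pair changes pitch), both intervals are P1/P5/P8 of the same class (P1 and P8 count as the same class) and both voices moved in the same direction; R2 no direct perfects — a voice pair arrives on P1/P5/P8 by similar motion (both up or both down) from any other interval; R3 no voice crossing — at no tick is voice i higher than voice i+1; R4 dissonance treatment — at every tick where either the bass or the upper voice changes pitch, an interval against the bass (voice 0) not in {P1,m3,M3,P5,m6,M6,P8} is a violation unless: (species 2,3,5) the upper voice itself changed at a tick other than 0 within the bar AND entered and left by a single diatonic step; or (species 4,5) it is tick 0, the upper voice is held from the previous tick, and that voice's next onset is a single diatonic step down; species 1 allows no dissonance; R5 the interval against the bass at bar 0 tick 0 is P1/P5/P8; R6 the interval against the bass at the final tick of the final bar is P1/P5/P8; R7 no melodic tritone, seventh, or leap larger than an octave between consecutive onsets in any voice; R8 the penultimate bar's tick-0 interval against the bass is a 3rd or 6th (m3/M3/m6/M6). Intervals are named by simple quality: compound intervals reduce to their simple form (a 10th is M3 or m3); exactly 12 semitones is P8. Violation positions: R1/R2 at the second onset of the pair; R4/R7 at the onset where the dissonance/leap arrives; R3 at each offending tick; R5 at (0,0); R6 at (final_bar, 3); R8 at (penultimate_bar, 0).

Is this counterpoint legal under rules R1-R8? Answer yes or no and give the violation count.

No (7 violations)

bar 0: v0=D3 v1=D4 (P8)
bar 1: v0=F3 v1=B3 (TT)
bar 2: v0=G3 v1=E4 (M6)
bar 3: v0=A3 v1=E4 (P5)
bar 4: v0=C4 v1=E4 (M3)
bar 5: v0=D4 v1=C5 (m7)
bar 6: v0=E4 v1=D5 (m7)
bar 7: v0=E4 v1=C5 (m6)
bar 8: v0=C4 v1=E5 (M3)
bar 9: v0=C3 v1=C5 (P1)
bar 10: v0=D3 v1=D4 (P8)
  R4 @ bar1.0: F3/B3 TT untreated
  R4 @ bar1.2: F3/E4 M7 untreated
  R4 @ bar5.0: D4/C5 m7 untreated
  R8 @ bar9.0: penult P1 not 3rd/6th
  R7 @ bar9.2: C5->E3 leap 20st
  R2 @ bar10.0: C3/E3 M3 -> D3/D4 P8 similar
  R7 @ bar10.0: E3->D4 leap 10st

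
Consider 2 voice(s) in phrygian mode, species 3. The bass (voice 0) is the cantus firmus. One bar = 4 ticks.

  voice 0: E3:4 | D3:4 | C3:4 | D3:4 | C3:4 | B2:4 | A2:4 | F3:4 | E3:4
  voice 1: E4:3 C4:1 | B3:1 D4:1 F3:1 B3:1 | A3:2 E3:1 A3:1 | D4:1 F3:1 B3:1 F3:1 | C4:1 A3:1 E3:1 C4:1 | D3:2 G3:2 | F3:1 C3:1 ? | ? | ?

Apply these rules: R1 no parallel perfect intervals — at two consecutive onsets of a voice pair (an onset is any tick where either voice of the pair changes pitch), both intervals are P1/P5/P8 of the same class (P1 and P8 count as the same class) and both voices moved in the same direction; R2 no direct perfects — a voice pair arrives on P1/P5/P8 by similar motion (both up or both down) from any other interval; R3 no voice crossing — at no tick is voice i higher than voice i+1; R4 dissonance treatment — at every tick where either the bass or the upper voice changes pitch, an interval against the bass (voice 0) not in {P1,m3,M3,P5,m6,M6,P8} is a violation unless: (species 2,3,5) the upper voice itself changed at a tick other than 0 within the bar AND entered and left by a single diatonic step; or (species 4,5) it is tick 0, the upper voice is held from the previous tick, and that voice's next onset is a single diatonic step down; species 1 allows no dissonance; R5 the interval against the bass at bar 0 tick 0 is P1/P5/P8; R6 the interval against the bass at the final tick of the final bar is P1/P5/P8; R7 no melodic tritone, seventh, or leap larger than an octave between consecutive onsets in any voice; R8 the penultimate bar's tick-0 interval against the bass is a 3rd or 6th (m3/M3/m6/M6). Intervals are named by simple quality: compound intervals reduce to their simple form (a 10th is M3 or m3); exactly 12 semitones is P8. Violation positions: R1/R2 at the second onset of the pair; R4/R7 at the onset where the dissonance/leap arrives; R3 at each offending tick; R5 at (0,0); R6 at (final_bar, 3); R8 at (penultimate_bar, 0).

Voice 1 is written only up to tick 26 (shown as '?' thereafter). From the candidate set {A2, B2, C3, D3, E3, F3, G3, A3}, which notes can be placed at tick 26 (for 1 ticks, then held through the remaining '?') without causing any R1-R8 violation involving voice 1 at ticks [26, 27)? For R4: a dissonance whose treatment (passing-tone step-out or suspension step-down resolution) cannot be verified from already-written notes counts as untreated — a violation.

{A2, A3, C3, E3, F3}

A2: legal
B2: violates R4
C3: legal
D3: violates R4
E3: legal
F3: legal
G3: violates R4
A3: legal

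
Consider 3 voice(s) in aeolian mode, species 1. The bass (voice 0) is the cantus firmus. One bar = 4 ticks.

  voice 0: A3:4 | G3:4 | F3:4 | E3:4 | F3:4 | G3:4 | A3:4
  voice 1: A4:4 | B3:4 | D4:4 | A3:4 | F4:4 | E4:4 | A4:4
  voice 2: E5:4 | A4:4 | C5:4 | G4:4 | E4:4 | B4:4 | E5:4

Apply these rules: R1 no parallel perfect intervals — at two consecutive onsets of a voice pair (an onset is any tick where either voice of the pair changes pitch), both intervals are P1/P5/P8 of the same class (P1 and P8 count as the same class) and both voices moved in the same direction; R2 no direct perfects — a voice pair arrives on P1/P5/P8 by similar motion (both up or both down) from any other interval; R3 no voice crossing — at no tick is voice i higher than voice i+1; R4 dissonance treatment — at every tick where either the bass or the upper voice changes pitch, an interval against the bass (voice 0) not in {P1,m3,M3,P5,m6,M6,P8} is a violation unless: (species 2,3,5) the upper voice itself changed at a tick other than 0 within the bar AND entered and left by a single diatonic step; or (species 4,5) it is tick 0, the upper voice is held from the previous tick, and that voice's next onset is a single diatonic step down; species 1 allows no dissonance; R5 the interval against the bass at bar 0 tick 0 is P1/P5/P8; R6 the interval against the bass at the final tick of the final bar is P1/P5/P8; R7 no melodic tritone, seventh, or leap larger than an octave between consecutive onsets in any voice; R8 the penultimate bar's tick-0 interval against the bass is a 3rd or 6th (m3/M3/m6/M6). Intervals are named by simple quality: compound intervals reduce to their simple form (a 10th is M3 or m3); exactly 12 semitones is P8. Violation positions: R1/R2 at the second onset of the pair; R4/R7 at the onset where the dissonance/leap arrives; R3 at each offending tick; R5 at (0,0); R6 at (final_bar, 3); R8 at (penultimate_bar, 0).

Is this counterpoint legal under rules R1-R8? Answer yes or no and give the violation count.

bar 0: v0=A3 v1=A4 v2=E5 (P5)
bar 1: v0=G3 v1=B3 v2=A4 (M2)
bar 2: v0=F3 v1=D4 v2=C5 (P5)
bar 3: v0=E3 v1=A3 v2=G4 (m3)
bar 4: v0=F3 v1=F4 v2=E4 (M7)
bar 5: v0=G3 v1=E4 v2=B4 (M3)
bar 6: v0=A3 v1=A4 v2=E5 (P5)
  R4 @ bar1.0: G3/A4 M2 untreated
  R7 @ bar1.0: A4->B3 leap 10st
  R4 @ bar3.0: E3/A3 P4 untreated
  R2 @ bar4.0: E3/A3 P4 -> F3/F4 P8 similar
  R3 @ bar4.0: F4 above E4
  R4 @ bar4.0: F3/E4 M7 untreated
  R3 @ bar4.1: F4 above E4
  R3 @ bar4.2: F4 above E4
  R3 @ bar4.3: F4 above E4
  R1 @ bar6.0: E4/B4 P5 -> A4/E5 P5 similar
  R2 @ bar6.0: G3/E4 M6 -> A3/A4 P8 similar
  R2 @ bar6.0: G3/B4 M3 -> A3/E5 P5 similar

No (12 violations)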